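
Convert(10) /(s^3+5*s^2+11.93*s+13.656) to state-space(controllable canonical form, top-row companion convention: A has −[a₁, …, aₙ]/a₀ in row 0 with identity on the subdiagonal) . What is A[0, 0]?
Reachable canonical form for den = s^3 + 5*s^2 + 11.93*s + 13.656: top row of A = -[a₁,a₂,...,aₙ]/a₀, ones on the subdiagonal, zeros elsewhere.
A = [[-5, -11.93, -13.656], [1, 0, 0], [0, 1, 0]].
A[0,0] = -5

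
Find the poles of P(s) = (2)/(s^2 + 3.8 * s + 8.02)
Set denominator = 0: s^2 + 3.8*s + 8.02 = 0 → Poles: -1.9 + 2.1j, -1.9 - 2.1j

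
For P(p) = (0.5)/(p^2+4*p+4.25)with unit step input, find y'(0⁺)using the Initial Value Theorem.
IVT: y'(0⁺) = lim_{p→∞} p²·Y(p) = lim_{p→∞} p·P(p).
deg(num) = 0, deg(den) = 2, relative degree = 2 ≥ 2, so p·P(p) → 0. Initial slope = 0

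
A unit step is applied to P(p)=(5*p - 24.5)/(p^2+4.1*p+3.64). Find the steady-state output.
FVT: lim_{t→∞} y(t) = lim_{p→0} p*Y(p) where Y(p) = P(p)/p.
= lim_{p→0} P(p) = P(0) = num(0)/den(0) = -24.5/3.64 = -6.731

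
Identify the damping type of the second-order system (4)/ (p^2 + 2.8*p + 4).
Standard form: ωn²/(p²+2ζωn·p+ωn²) gives ωn=2, ζ=0.7.
Underdamped (ζ = 0.7 < 1)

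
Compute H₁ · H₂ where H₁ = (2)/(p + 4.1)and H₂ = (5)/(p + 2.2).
Series: H = H₁ · H₂ = (n₁·n₂)/(d₁·d₂).
Num: n₁·n₂ = 10. Den: d₁·d₂ = p^2 + 6.3*p + 9.02.
H(p) = (10)/(p^2 + 6.3*p + 9.02)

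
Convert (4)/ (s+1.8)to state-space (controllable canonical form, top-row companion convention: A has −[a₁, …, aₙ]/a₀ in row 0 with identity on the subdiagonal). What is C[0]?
Reachable canonical form: C = numerator coefficients (right-aligned, zero-padded to length n).
num = 4, C = [[4]].
C[0] = 4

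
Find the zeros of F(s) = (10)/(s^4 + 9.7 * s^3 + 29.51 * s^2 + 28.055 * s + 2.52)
Numerator is a nonzero constant (10) → Zeros: none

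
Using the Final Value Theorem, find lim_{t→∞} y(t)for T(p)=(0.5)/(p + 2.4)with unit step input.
FVT: lim_{t→∞} y(t) = lim_{p→0} p*Y(p) where Y(p) = T(p)/p.
= lim_{p→0} T(p) = T(0) = num(0)/den(0) = 0.5/2.4 = 0.2083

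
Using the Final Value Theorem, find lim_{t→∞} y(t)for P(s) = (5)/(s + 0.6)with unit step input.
FVT: lim_{t→∞} y(t) = lim_{s→0} s*Y(s) where Y(s) = P(s)/s.
= lim_{s→0} P(s) = P(0) = num(0)/den(0) = 5/0.6 = 8.333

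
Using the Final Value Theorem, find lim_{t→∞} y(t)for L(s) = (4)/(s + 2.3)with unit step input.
FVT: lim_{t→∞} y(t) = lim_{s→0} s*Y(s) where Y(s) = L(s)/s.
= lim_{s→0} L(s) = L(0) = num(0)/den(0) = 4/2.3 = 1.739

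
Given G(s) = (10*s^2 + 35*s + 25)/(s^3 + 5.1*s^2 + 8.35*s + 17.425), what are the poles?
Set denominator = 0: s^3 + 5.1*s^2 + 8.35*s + 17.425 = (s + 4.1)(s^2 + s + 4.25) = 0 → Poles: -0.5 + 2j, -0.5 - 2j, -4.1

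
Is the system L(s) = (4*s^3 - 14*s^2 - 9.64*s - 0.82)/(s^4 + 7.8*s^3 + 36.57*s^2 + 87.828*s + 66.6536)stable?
Denominator: s^4 + 7.8*s^3 + 36.57*s^2 + 87.828*s + 66.6536 = (s + 2.9)(s + 1.3)(s^2 + 3.6*s + 17.68). Poles: -1.3, -1.8 + 3.8j, -1.8 - 3.8j, -2.9. All Re(p)<0: Yes (stable)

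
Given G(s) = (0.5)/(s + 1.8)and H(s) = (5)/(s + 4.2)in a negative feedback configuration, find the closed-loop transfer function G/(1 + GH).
Closed-loop T = G/(1+GH).
Numerator: G_num * H_den = 0.5*s + 2.1.
Denominator: G_den * H_den + G_num * H_num = (s^2 + 6*s + 7.56) + (2.5) = s^2 + 6*s + 10.06.
T(s) = (0.5*s + 2.1)/(s^2 + 6*s + 10.06)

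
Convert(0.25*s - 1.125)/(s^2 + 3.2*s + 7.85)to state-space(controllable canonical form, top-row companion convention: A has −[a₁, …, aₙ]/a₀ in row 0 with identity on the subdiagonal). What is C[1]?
Reachable canonical form: C = numerator coefficients (right-aligned, zero-padded to length n).
num = 0.25*s - 1.125, C = [[0.25, -1.125]].
C[1] = -1.125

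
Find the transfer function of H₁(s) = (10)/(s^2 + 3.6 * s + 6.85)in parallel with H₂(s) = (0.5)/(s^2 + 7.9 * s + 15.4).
Parallel: H = H₁ + H₂ = (n₁·d₂ + n₂·d₁)/(d₁·d₂).
n₁·d₂ = 10*s^2 + 79*s + 154. n₂·d₁ = 0.5*s^2 + 1.8*s + 3.425. Sum = 10.5*s^2 + 80.8*s + 157.425. d₁·d₂ = s^4 + 11.5*s^3 + 50.69*s^2 + 109.555*s + 105.49.
H(s) = (10.5*s^2 + 80.8*s + 157.425)/(s^4 + 11.5*s^3 + 50.69*s^2 + 109.555*s + 105.49)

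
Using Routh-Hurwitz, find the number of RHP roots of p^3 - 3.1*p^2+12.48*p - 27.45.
Routh array:
p^3: [1, 12.48]; p^2: [-3.1, -27.45]; p^1: [3.62516]; p^0: [-27.45]
First column: [1, -3.1, 3.62516, -27.45]. Sign changes = RHP roots = 3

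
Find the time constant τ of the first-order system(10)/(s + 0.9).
First-order system: τ = -1/pole. Pole = -0.9. τ = -1/(-0.9) = 1.111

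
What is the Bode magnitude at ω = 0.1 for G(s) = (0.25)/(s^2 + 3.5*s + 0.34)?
Substitute s = j*0.1: G(j0.1) = 0.356525 - 0.378133j.
|G(j0.1)| = sqrt(Re² + Im²) = 0.5197.
20*log₁₀(0.5197) = -5.68 dB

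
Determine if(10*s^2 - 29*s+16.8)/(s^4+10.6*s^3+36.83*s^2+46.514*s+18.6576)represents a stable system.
Denominator: s^4 + 10.6*s^3 + 36.83*s^2 + 46.514*s + 18.6576 = (s + 3.9)(s + 4.6)(s + 0.8)(s + 1.3). Poles: -0.8, -1.3, -3.9, -4.6. All Re(p)<0: Yes (stable)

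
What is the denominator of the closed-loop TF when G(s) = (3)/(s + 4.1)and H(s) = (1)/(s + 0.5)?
Characteristic poly = G_den * H_den + G_num * H_num = (s^2 + 4.6*s + 2.05) + (3) = s^2 + 4.6*s + 5.05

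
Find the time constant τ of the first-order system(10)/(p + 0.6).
First-order system: τ = -1/pole. Pole = -0.6. τ = -1/(-0.6) = 1.667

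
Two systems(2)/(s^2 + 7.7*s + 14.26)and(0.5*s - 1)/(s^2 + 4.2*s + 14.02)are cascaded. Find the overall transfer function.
Series: H = H₁ · H₂ = (n₁·n₂)/(d₁·d₂).
Num: n₁·n₂ = s - 2. Den: d₁·d₂ = s^4 + 11.9*s^3 + 60.62*s^2 + 167.846*s + 199.9252.
H(s) = (s - 2)/(s^4 + 11.9*s^3 + 60.62*s^2 + 167.846*s + 199.9252)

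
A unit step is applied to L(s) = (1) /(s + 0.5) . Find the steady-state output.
FVT: lim_{t→∞} y(t) = lim_{s→0} s*Y(s) where Y(s) = L(s)/s.
= lim_{s→0} L(s) = L(0) = num(0)/den(0) = 1/0.5 = 2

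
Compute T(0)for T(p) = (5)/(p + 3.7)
DC gain = T(0) = num(0)/den(0) = 5/3.7 = 1.351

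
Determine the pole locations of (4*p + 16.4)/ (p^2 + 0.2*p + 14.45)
Set denominator = 0: p^2 + 0.2*p + 14.45 = 0 → Poles: -0.1 + 3.8j, -0.1 - 3.8j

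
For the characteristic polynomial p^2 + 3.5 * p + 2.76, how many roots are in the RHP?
p^2 + 3.5*p + 2.76 = (p + 2.3)(p + 1.2). Poles: -1.2, -2.3. RHP poles (Re>0): 0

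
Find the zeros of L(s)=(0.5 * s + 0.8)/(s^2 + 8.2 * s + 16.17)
Set numerator = 0: 0.5*s + 0.8 = 0 → Zeros: -1.6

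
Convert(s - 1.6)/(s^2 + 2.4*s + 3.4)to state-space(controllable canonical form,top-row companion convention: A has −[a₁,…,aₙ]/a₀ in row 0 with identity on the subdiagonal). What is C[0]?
Reachable canonical form: C = numerator coefficients (right-aligned, zero-padded to length n).
num = s - 1.6, C = [[1, -1.6]].
C[0] = 1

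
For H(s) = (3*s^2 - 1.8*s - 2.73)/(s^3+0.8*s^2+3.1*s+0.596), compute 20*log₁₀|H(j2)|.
Substitute s = j*2: H(j2) = 4.47438 - 1.7104j.
|H(j2)| = sqrt(Re² + Im²) = 4.79.
20*log₁₀(4.79) = 13.61 dB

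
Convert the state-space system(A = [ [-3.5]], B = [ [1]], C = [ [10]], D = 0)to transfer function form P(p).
P(p) = C(pI - A)⁻¹B + D.
Characteristic polynomial det(pI - A) = p + 3.5.
Numerator from C·adj(pI-A)·B + D·det(pI-A) = 10.
P(p) = (10)/(p + 3.5)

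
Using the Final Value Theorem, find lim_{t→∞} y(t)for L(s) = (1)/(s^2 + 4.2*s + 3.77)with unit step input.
FVT: lim_{t→∞} y(t) = lim_{s→0} s*Y(s) where Y(s) = L(s)/s.
= lim_{s→0} L(s) = L(0) = num(0)/den(0) = 1/3.77 = 0.2653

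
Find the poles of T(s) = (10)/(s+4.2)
Set denominator = 0: s + 4.2 = 0 → Poles: -4.2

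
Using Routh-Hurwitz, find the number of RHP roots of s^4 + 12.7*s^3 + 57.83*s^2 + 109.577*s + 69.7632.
Routh array:
s^4: [1, 57.83, 69.7632]; s^3: [12.7, 109.577]; s^2: [49.2019, 69.7632]; s^1: [91.5697]; s^0: [69.7632]
First column: [1, 12.7, 49.2019, 91.5697, 69.7632]. Sign changes = RHP roots = 0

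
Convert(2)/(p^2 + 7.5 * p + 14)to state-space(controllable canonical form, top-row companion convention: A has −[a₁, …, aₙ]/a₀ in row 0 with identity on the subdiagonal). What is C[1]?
Reachable canonical form: C = numerator coefficients (right-aligned, zero-padded to length n).
num = 2, C = [[0, 2]].
C[1] = 2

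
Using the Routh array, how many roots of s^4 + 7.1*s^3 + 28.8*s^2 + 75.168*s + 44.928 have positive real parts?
Routh array:
s^4: [1, 28.8, 44.928]; s^3: [7.1, 75.168]; s^2: [18.213, 44.928]; s^1: [57.6536]; s^0: [44.928]
First column: [1, 7.1, 18.213, 57.6536, 44.928]. Sign changes = RHP roots = 0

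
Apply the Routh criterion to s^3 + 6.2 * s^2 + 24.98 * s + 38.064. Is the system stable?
Routh array:
s^3: [1, 24.98]; s^2: [6.2, 38.064]; s^1: [18.8406]; s^0: [38.064]
First column: [1, 6.2, 18.8406, 38.064]. Sign changes = 0.
Yes, stable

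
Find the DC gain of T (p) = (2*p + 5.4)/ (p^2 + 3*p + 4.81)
DC gain = T(0) = num(0)/den(0) = 5.4/4.81 = 1.123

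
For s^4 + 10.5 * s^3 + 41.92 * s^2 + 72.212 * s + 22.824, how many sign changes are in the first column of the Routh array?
Routh array:
s^4: [1, 41.92, 22.824]; s^3: [10.5, 72.212]; s^2: [35.0427, 22.824]; s^1: [65.3731]; s^0: [22.824]
First column: [1, 10.5, 35.0427, 65.3731, 22.824]. Sign changes = 0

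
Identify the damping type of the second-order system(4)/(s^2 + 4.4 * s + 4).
Standard form: ωn²/(s²+2ζωn·s+ωn²) gives ωn=2, ζ=1.1.
Overdamped (ζ = 1.1 > 1)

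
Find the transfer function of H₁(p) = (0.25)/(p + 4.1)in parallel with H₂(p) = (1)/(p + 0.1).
Parallel: H = H₁ + H₂ = (n₁·d₂ + n₂·d₁)/(d₁·d₂).
n₁·d₂ = 0.25*p + 0.025. n₂·d₁ = p + 4.1. Sum = 1.25*p + 4.125. d₁·d₂ = p^2 + 4.2*p + 0.41.
H(p) = (1.25*p + 4.125)/(p^2 + 4.2*p + 0.41)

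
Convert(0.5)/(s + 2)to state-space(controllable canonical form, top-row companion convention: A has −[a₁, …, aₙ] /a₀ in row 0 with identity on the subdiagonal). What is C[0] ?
Reachable canonical form: C = numerator coefficients (right-aligned, zero-padded to length n).
num = 0.5, C = [[0.5]].
C[0] = 0.5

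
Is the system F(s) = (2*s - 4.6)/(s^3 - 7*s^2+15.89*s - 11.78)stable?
Denominator: s^3 - 7*s^2 + 15.89*s - 11.78 = (s - 3.1)(s - 2)(s - 1.9). Poles: 1.9, 2, 3.1. All Re(p)<0: No (unstable)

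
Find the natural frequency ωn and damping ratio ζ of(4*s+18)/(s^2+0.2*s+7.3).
Underdamped: complex pole -0.1 + 2.7j. ωn = |pole| = 2.702, ζ = -Re(pole)/ωn = 0.03701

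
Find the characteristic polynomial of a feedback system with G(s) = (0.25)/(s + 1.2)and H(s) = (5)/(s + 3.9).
Characteristic poly = G_den * H_den + G_num * H_num = (s^2 + 5.1*s + 4.68) + (1.25) = s^2 + 5.1*s + 5.93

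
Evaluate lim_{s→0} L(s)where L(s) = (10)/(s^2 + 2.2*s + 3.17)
DC gain = L(0) = num(0)/den(0) = 10/3.17 = 3.155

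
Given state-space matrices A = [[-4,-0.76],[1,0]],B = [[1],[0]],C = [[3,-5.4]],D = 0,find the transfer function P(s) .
P(s) = C(sI - A)⁻¹B + D.
Characteristic polynomial det(sI - A) = s^2 + 4*s + 0.76.
Numerator from C·adj(sI-A)·B + D·det(sI-A) = 3*s - 5.4.
P(s) = (3*s - 5.4)/(s^2 + 4*s + 0.76)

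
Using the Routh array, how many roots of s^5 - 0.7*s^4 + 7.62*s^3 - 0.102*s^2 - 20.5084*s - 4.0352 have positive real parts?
Routh array:
s^5: [1, 7.62, -20.5084]; s^4: [-0.7, -0.102, -4.0352]; s^3: [7.47429, -26.273]; s^2: [-2.56258, -4.0352]; s^1: [-38.0425]; s^0: [-4.0352]
First column: [1, -0.7, 7.47429, -2.56258, -38.0425, -4.0352]. Sign changes = RHP roots = 3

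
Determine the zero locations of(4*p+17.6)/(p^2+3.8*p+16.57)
Set numerator = 0: 4*p + 17.6 = 0 → Zeros: -4.4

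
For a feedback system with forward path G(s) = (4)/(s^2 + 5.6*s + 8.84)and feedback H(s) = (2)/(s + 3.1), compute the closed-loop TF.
Closed-loop T = G/(1+GH).
Numerator: G_num * H_den = 4*s + 12.4.
Denominator: G_den * H_den + G_num * H_num = (s^3 + 8.7*s^2 + 26.2*s + 27.404) + (8) = s^3 + 8.7*s^2 + 26.2*s + 35.404.
T(s) = (4*s + 12.4)/(s^3 + 8.7*s^2 + 26.2*s + 35.404)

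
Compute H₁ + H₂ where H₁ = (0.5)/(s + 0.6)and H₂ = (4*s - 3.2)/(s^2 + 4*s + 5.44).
Parallel: H = H₁ + H₂ = (n₁·d₂ + n₂·d₁)/(d₁·d₂).
n₁·d₂ = 0.5*s^2 + 2*s + 2.72. n₂·d₁ = 4*s^2 - 0.8*s - 1.92. Sum = 4.5*s^2 + 1.2*s + 0.8. d₁·d₂ = s^3 + 4.6*s^2 + 7.84*s + 3.264.
H(s) = (4.5*s^2 + 1.2*s + 0.8)/(s^3 + 4.6*s^2 + 7.84*s + 3.264)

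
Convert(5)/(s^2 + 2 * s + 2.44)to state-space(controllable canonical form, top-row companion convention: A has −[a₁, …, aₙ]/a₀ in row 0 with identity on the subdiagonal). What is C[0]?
Reachable canonical form: C = numerator coefficients (right-aligned, zero-padded to length n).
num = 5, C = [[0, 5]].
C[0] = 0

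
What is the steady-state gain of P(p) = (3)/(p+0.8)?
DC gain = P(0) = num(0)/den(0) = 3/0.8 = 3.75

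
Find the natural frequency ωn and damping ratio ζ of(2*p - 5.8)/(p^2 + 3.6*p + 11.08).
Underdamped: complex pole -1.8 + 2.8j. ωn = |pole| = 3.329, ζ = -Re(pole)/ωn = 0.5408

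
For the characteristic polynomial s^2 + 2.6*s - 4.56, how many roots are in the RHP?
s^2 + 2.6*s - 4.56 = (s - 1.2)(s + 3.8). Poles: -3.8, 1.2. RHP poles (Re>0): 1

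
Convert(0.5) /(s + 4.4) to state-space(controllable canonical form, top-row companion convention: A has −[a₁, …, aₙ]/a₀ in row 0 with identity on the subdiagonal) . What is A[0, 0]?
Reachable canonical form for den = s + 4.4: top row of A = -[a₁,a₂,...,aₙ]/a₀, ones on the subdiagonal, zeros elsewhere.
A = [[-4.4]].
A[0,0] = -4.4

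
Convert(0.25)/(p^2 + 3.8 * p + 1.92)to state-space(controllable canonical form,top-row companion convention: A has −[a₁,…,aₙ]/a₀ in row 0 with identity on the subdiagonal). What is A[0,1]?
Reachable canonical form for den = p^2 + 3.8*p + 1.92: top row of A = -[a₁,a₂,...,aₙ]/a₀, ones on the subdiagonal, zeros elsewhere.
A = [[-3.8, -1.92], [1, 0]].
A[0,1] = -1.92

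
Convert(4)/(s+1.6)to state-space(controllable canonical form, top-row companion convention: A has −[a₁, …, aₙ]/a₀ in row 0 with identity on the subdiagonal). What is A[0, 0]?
Reachable canonical form for den = s + 1.6: top row of A = -[a₁,a₂,...,aₙ]/a₀, ones on the subdiagonal, zeros elsewhere.
A = [[-1.6]].
A[0,0] = -1.6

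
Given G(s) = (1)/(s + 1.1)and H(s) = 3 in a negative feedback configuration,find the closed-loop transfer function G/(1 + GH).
Closed-loop T = G/(1+GH).
Numerator: G_num * H_den = 1.
Denominator: G_den * H_den + G_num * H_num = (s + 1.1) + (3) = s + 4.1.
T(s) = (1)/(s + 4.1)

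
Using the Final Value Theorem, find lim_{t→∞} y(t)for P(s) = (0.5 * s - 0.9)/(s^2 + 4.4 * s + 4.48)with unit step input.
FVT: lim_{t→∞} y(t) = lim_{s→0} s*Y(s) where Y(s) = P(s)/s.
= lim_{s→0} P(s) = P(0) = num(0)/den(0) = -0.9/4.48 = -0.2009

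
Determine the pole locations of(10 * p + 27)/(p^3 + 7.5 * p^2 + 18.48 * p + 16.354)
Set denominator = 0: p^3 + 7.5*p^2 + 18.48*p + 16.354 = (p + 3.7)(p^2 + 3.8*p + 4.42) = 0 → Poles: -1.9 + 0.9j, -1.9 - 0.9j, -3.7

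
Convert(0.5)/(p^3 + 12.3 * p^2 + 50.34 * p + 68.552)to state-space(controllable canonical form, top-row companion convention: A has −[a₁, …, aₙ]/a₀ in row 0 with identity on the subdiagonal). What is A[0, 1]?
Reachable canonical form for den = p^3 + 12.3*p^2 + 50.34*p + 68.552: top row of A = -[a₁,a₂,...,aₙ]/a₀, ones on the subdiagonal, zeros elsewhere.
A = [[-12.3, -50.34, -68.552], [1, 0, 0], [0, 1, 0]].
A[0,1] = -50.34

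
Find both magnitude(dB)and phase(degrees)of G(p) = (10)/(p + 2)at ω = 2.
Substitute p = j*2: G(j2) = 2.5 - 2.5j.
|G| = 20*log₁₀(sqrt(Re²+Im²)) = 10.97 dB.
∠G = atan2(Im, Re) = -45.00°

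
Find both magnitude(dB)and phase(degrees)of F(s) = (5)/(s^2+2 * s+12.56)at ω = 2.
Substitute s = j*2: F(j2) = 0.479425 - 0.22403j.
|F| = 20*log₁₀(sqrt(Re²+Im²)) = -5.53 dB.
∠F = atan2(Im, Re) = -25.05°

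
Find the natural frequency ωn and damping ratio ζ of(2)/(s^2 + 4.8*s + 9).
Underdamped: complex pole -2.4 + 1.8j. ωn = |pole| = 3, ζ = -Re(pole)/ωn = 0.8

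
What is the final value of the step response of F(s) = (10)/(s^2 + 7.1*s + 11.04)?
FVT: lim_{t→∞} y(t) = lim_{s→0} s*Y(s) where Y(s) = F(s)/s.
= lim_{s→0} F(s) = F(0) = num(0)/den(0) = 10/11.04 = 0.9058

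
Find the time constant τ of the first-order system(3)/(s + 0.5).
First-order system: τ = -1/pole. Pole = -0.5. τ = -1/(-0.5) = 2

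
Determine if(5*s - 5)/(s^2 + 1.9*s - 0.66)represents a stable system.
Denominator: s^2 + 1.9*s - 0.66 = (s - 0.3)(s + 2.2). Poles: -2.2, 0.3. All Re(p)<0: No (unstable)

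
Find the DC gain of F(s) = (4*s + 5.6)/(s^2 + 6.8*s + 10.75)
DC gain = F(0) = num(0)/den(0) = 5.6/10.75 = 0.5209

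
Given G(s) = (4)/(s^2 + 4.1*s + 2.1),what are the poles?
Set denominator = 0: s^2 + 4.1*s + 2.1 = (s + 0.6)(s + 3.5) = 0 → Poles: -0.6, -3.5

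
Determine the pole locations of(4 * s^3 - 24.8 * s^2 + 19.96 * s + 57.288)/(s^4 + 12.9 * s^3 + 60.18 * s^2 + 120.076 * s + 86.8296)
Set denominator = 0: s^4 + 12.9*s^3 + 60.18*s^2 + 120.076*s + 86.8296 = (s + 3.9)(s + 2.2)(s + 4.6)(s + 2.2) = 0 → Poles: -2.2, -2.2, -3.9, -4.6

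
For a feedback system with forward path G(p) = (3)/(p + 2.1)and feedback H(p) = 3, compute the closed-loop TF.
Closed-loop T = G/(1+GH).
Numerator: G_num * H_den = 3.
Denominator: G_den * H_den + G_num * H_num = (p + 2.1) + (9) = p + 11.1.
T(p) = (3)/(p + 11.1)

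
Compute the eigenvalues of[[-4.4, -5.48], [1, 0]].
Eigenvalues solve det(λI - A) = 0.
Characteristic polynomial: λ^2 + 4.4*λ + 5.48 = 0.
Roots: -2.2 + 0.8j, -2.2 - 0.8j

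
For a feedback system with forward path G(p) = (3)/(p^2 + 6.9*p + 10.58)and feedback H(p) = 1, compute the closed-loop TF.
Closed-loop T = G/(1+GH).
Numerator: G_num * H_den = 3.
Denominator: G_den * H_den + G_num * H_num = (p^2 + 6.9*p + 10.58) + (3) = p^2 + 6.9*p + 13.58.
T(p) = (3)/(p^2 + 6.9*p + 13.58)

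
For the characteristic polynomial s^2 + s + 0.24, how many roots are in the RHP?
s^2 + s + 0.24 = (s + 0.6)(s + 0.4). Poles: -0.4, -0.6. RHP poles (Re>0): 0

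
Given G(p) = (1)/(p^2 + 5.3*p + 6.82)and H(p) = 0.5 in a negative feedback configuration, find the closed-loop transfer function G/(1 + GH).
Closed-loop T = G/(1+GH).
Numerator: G_num * H_den = 1.
Denominator: G_den * H_den + G_num * H_num = (p^2 + 5.3*p + 6.82) + (0.5) = p^2 + 5.3*p + 7.32.
T(p) = (1)/(p^2 + 5.3*p + 7.32)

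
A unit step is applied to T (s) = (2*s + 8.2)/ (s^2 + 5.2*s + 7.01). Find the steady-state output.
FVT: lim_{t→∞} y(t) = lim_{s→0} s*Y(s) where Y(s) = T(s)/s.
= lim_{s→0} T(s) = T(0) = num(0)/den(0) = 8.2/7.01 = 1.17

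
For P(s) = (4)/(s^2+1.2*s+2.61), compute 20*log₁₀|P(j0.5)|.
Substitute s = j*0.5: P(j0.5) = 1.59201 - 0.404749j.
|P(j0.5)| = sqrt(Re² + Im²) = 1.643.
20*log₁₀(1.643) = 4.31 dB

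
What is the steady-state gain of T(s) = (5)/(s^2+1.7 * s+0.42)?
DC gain = T(0) = num(0)/den(0) = 5/0.42 = 11.9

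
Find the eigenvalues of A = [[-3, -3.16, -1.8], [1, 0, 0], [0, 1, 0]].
Eigenvalues solve det(λI - A) = 0.
Characteristic polynomial: λ^3 + 3*λ^2 + 3.16*λ + 1.8 = 0.
Factor: (λ + 1.8)(λ^2 + 1.2*λ + 1) = 0.
Roots: -0.6 + 0.8j, -0.6 - 0.8j, -1.8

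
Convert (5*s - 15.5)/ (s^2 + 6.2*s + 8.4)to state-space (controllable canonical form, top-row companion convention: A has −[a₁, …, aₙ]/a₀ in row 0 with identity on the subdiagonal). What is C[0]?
Reachable canonical form: C = numerator coefficients (right-aligned, zero-padded to length n).
num = 5*s - 15.5, C = [[5, -15.5]].
C[0] = 5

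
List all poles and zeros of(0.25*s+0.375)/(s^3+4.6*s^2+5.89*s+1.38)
Set denominator = 0: s^3 + 4.6*s^2 + 5.89*s + 1.38 = (s + 2)(s + 0.3)(s + 2.3) = 0 → Poles: -0.3, -2, -2.3
Set numerator = 0: 0.25*s + 0.375 = 0 → Zeros: -1.5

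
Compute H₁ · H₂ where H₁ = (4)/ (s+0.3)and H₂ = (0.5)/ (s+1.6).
Series: H = H₁ · H₂ = (n₁·n₂)/(d₁·d₂).
Num: n₁·n₂ = 2. Den: d₁·d₂ = s^2 + 1.9*s + 0.48.
H(s) = (2)/(s^2 + 1.9*s + 0.48)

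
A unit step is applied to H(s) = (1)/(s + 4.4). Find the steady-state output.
FVT: lim_{t→∞} y(t) = lim_{s→0} s*Y(s) where Y(s) = H(s)/s.
= lim_{s→0} H(s) = H(0) = num(0)/den(0) = 1/4.4 = 0.2273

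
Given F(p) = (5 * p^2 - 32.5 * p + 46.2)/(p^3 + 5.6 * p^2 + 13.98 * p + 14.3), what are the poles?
Set denominator = 0: p^3 + 5.6*p^2 + 13.98*p + 14.3 = (p + 2.2)(p^2 + 3.4*p + 6.5) = 0 → Poles: -1.7 + 1.9j, -1.7 - 1.9j, -2.2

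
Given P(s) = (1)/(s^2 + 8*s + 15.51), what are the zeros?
Numerator is a nonzero constant (1) → Zeros: none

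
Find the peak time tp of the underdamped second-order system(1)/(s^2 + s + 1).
Standard form: ωn²/(s²+2ζωn·s+ωn²) → ωn = 1, ζ = 0.5.
ωd = ωn·√(1-ζ²) = 1·√(1-0.5²) = 0.866.
tp = π/ωd = π/0.866 = 3.628 s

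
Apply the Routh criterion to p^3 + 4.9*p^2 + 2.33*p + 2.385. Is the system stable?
Routh array:
p^3: [1, 2.33]; p^2: [4.9, 2.385]; p^1: [1.84327]; p^0: [2.385]
First column: [1, 4.9, 1.84327, 2.385]. Sign changes = 0.
Yes, stable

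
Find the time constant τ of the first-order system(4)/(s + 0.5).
First-order system: τ = -1/pole. Pole = -0.5. τ = -1/(-0.5) = 2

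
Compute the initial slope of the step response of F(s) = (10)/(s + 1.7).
IVT: y'(0⁺) = lim_{s→∞} s²·Y(s) = lim_{s→∞} s·F(s).
deg(num) = 0, deg(den) = 1, relative degree = 1, so s·F(s) → (leading num)/(leading den) = 10/1 = 10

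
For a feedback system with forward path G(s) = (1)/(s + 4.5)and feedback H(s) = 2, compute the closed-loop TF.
Closed-loop T = G/(1+GH).
Numerator: G_num * H_den = 1.
Denominator: G_den * H_den + G_num * H_num = (s + 4.5) + (2) = s + 6.5.
T(s) = (1)/(s + 6.5)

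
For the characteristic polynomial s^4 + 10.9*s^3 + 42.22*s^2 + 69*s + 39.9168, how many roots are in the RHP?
s^4 + 10.9*s^3 + 42.22*s^2 + 69*s + 39.9168 = (s + 1.4)(s + 4.4)(s + 2.4)(s + 2.7). Poles: -1.4, -2.4, -2.7, -4.4. RHP poles (Re>0): 0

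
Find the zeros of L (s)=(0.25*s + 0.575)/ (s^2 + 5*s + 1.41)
Set numerator = 0: 0.25*s + 0.575 = 0 → Zeros: -2.3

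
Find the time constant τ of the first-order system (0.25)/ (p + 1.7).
First-order system: τ = -1/pole. Pole = -1.7. τ = -1/(-1.7) = 0.5882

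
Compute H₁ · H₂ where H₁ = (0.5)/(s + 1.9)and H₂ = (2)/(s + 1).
Series: H = H₁ · H₂ = (n₁·n₂)/(d₁·d₂).
Num: n₁·n₂ = 1. Den: d₁·d₂ = s^2 + 2.9*s + 1.9.
H(s) = (1)/(s^2 + 2.9*s + 1.9)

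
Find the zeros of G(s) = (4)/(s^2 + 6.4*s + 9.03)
Numerator is a nonzero constant (4) → Zeros: none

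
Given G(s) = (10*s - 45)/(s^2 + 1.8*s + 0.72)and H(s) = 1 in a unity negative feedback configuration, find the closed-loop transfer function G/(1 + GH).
Closed-loop T = G/(1+GH).
Numerator: G_num * H_den = 10*s - 45.
Denominator: G_den * H_den + G_num * H_num = (s^2 + 1.8*s + 0.72) + (10*s - 45) = s^2 + 11.8*s - 44.28.
T(s) = (10*s - 45)/(s^2 + 11.8*s - 44.28)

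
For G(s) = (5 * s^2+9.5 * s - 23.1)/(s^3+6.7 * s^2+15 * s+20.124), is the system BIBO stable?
Denominator: s^3 + 6.7*s^2 + 15*s + 20.124 = (s + 4.3)(s^2 + 2.4*s + 4.68). Poles: -1.2 + 1.8j, -1.2 - 1.8j, -4.3. All Re(p)<0: Yes (stable)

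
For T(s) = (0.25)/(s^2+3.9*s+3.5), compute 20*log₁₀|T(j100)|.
Substitute s = j*100: T(j100) = -2.49707e-05 - 9.742e-07j.
|T(j100)| = sqrt(Re² + Im²) = 2.499e-05.
20*log₁₀(2.499e-05) = -92.04 dB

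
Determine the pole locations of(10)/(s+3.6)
Set denominator = 0: s + 3.6 = 0 → Poles: -3.6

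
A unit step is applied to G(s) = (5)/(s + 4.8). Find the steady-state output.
FVT: lim_{t→∞} y(t) = lim_{s→0} s*Y(s) where Y(s) = G(s)/s.
= lim_{s→0} G(s) = G(0) = num(0)/den(0) = 5/4.8 = 1.042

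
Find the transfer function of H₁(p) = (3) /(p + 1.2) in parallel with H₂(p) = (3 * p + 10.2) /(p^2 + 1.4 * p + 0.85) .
Parallel: H = H₁ + H₂ = (n₁·d₂ + n₂·d₁)/(d₁·d₂).
n₁·d₂ = 3*p^2 + 4.2*p + 2.55. n₂·d₁ = 3*p^2 + 13.8*p + 12.24. Sum = 6*p^2 + 18*p + 14.79. d₁·d₂ = p^3 + 2.6*p^2 + 2.53*p + 1.02.
H(p) = (6*p^2 + 18*p + 14.79)/(p^3 + 2.6*p^2 + 2.53*p + 1.02)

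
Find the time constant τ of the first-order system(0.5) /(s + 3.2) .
First-order system: τ = -1/pole. Pole = -3.2. τ = -1/(-3.2) = 0.3125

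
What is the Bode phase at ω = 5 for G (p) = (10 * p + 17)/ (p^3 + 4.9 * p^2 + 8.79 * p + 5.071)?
Substitute p = j*5: G(j5) = -0.297111 - 0.220722j.
∠G(j5) = atan2(Im, Re) = atan2(-0.220722, -0.297111) = -143.39°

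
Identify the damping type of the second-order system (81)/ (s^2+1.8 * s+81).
Standard form: ωn²/(s²+2ζωn·s+ωn²) gives ωn=9, ζ=0.1.
Underdamped (ζ = 0.1 < 1)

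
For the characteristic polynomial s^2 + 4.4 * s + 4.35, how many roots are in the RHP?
s^2 + 4.4*s + 4.35 = (s + 2.9)(s + 1.5). Poles: -1.5, -2.9. RHP poles (Re>0): 0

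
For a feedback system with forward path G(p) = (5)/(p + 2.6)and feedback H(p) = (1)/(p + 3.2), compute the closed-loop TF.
Closed-loop T = G/(1+GH).
Numerator: G_num * H_den = 5*p + 16.
Denominator: G_den * H_den + G_num * H_num = (p^2 + 5.8*p + 8.32) + (5) = p^2 + 5.8*p + 13.32.
T(p) = (5*p + 16)/(p^2 + 5.8*p + 13.32)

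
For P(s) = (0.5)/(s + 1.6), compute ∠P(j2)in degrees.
Substitute s = j*2: P(j2) = 0.121951 - 0.152439j.
∠P(j2) = atan2(Im, Re) = atan2(-0.152439, 0.121951) = -51.34°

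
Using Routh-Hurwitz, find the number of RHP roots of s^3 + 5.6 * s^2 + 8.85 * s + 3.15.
Routh array:
s^3: [1, 8.85]; s^2: [5.6, 3.15]; s^1: [8.2875]; s^0: [3.15]
First column: [1, 5.6, 8.2875, 3.15]. Sign changes = RHP roots = 0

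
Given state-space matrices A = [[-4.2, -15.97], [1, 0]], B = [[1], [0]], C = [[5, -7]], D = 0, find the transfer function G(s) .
G(s) = C(sI - A)⁻¹B + D.
Characteristic polynomial det(sI - A) = s^2 + 4.2*s + 15.97.
Numerator from C·adj(sI-A)·B + D·det(sI-A) = 5*s - 7.
G(s) = (5*s - 7)/(s^2 + 4.2*s + 15.97)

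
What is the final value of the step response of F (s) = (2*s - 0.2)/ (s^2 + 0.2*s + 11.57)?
FVT: lim_{t→∞} y(t) = lim_{s→0} s*Y(s) where Y(s) = F(s)/s.
= lim_{s→0} F(s) = F(0) = num(0)/den(0) = -0.2/11.57 = -0.01729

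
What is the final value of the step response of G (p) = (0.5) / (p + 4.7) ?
FVT: lim_{t→∞} y(t) = lim_{p→0} p*Y(p) where Y(p) = G(p)/p.
= lim_{p→0} G(p) = G(0) = num(0)/den(0) = 0.5/4.7 = 0.1064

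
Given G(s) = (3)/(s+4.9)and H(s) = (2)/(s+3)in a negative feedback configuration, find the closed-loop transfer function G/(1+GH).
Closed-loop T = G/(1+GH).
Numerator: G_num * H_den = 3*s + 9.
Denominator: G_den * H_den + G_num * H_num = (s^2 + 7.9*s + 14.7) + (6) = s^2 + 7.9*s + 20.7.
T(s) = (3*s + 9)/(s^2 + 7.9*s + 20.7)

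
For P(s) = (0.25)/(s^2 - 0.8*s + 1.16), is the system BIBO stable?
Denominator: s^2 - 0.8*s + 1.16. Poles: 0.4 + 1j, 0.4 - 1j. All Re(p)<0: No (unstable)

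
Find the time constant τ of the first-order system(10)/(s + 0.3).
First-order system: τ = -1/pole. Pole = -0.3. τ = -1/(-0.3) = 3.333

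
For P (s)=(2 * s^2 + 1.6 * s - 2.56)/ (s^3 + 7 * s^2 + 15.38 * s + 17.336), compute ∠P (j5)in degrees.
Substitute s = j*5: P(j5) = 0.29082 - 0.139464j.
∠P(j5) = atan2(Im, Re) = atan2(-0.139464, 0.29082) = -25.62°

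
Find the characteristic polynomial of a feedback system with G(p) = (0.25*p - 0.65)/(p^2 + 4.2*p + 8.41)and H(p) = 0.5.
Characteristic poly = G_den * H_den + G_num * H_num = (p^2 + 4.2*p + 8.41) + (0.125*p - 0.325) = p^2 + 4.325*p + 8.085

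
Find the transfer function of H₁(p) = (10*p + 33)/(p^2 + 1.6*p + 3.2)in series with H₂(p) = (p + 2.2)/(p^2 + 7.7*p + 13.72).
Series: H = H₁ · H₂ = (n₁·n₂)/(d₁·d₂).
Num: n₁·n₂ = 10*p^2 + 55*p + 72.6. Den: d₁·d₂ = p^4 + 9.3*p^3 + 29.24*p^2 + 46.592*p + 43.904.
H(p) = (10*p^2 + 55*p + 72.6)/(p^4 + 9.3*p^3 + 29.24*p^2 + 46.592*p + 43.904)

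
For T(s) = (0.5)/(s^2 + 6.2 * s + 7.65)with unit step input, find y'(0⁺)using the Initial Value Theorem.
IVT: y'(0⁺) = lim_{s→∞} s²·Y(s) = lim_{s→∞} s·T(s).
deg(num) = 0, deg(den) = 2, relative degree = 2 ≥ 2, so s·T(s) → 0. Initial slope = 0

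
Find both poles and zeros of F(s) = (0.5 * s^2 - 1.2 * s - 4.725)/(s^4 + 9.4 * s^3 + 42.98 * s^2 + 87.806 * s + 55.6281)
Set denominator = 0: s^4 + 9.4*s^3 + 42.98*s^2 + 87.806*s + 55.6281 = (s + 1.1)(s + 2.7)(s^2 + 5.6*s + 18.73) = 0 → Poles: -1.1, -2.7, -2.8 + 3.3j, -2.8 - 3.3j
Set numerator = 0: 0.5*s^2 - 1.2*s - 4.725 = 0.5*(s + 2.1)(s - 4.5) = 0 → Zeros: -2.1, 4.5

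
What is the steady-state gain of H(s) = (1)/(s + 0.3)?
DC gain = H(0) = num(0)/den(0) = 1/0.3 = 3.333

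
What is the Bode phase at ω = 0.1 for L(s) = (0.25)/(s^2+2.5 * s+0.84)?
Substitute s = j*0.1: L(j0.1) = 0.276151 - 0.0831781j.
∠L(j0.1) = atan2(Im, Re) = atan2(-0.0831781, 0.276151) = -16.76°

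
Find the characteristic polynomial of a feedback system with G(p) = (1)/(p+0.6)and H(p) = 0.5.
Characteristic poly = G_den * H_den + G_num * H_num = (p + 0.6) + (0.5) = p + 1.1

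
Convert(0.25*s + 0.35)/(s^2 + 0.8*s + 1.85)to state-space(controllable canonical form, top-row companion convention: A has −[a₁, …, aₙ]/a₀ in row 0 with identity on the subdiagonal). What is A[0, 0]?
Reachable canonical form for den = s^2 + 0.8*s + 1.85: top row of A = -[a₁,a₂,...,aₙ]/a₀, ones on the subdiagonal, zeros elsewhere.
A = [[-0.8, -1.85], [1, 0]].
A[0,0] = -0.8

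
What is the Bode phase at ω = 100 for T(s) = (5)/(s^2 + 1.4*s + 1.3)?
Substitute s = j*100: T(j100) = -0.000499967 - 7.00045e-06j.
∠T(j100) = atan2(Im, Re) = atan2(-7.00045e-06, -0.000499967) = -179.20°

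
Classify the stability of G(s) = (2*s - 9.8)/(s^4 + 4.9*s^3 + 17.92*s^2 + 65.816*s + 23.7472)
Denominator: s^4 + 4.9*s^3 + 17.92*s^2 + 65.816*s + 23.7472 = (s + 4.1)(s + 0.4)(s^2 + 0.4*s + 14.48). Poles: -0.2 + 3.8j, -0.2 - 3.8j, -0.4, -4.1. Stable (all poles in LHP)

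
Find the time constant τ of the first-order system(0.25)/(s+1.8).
First-order system: τ = -1/pole. Pole = -1.8. τ = -1/(-1.8) = 0.5556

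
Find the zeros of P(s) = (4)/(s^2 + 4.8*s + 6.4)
Numerator is a nonzero constant (4) → Zeros: none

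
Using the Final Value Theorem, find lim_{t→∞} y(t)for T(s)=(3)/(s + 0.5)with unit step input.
FVT: lim_{t→∞} y(t) = lim_{s→0} s*Y(s) where Y(s) = T(s)/s.
= lim_{s→0} T(s) = T(0) = num(0)/den(0) = 3/0.5 = 6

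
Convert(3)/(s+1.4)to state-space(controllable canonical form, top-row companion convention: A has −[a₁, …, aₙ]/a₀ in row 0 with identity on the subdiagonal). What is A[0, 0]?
Reachable canonical form for den = s + 1.4: top row of A = -[a₁,a₂,...,aₙ]/a₀, ones on the subdiagonal, zeros elsewhere.
A = [[-1.4]].
A[0,0] = -1.4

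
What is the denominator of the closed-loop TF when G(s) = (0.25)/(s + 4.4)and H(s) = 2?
Characteristic poly = G_den * H_den + G_num * H_num = (s + 4.4) + (0.5) = s + 4.9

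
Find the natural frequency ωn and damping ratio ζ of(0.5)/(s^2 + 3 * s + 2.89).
Underdamped: complex pole -1.5 + 0.8j. ωn = |pole| = 1.7, ζ = -Re(pole)/ωn = 0.8824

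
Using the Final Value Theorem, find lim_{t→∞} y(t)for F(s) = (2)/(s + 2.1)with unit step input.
FVT: lim_{t→∞} y(t) = lim_{s→0} s*Y(s) where Y(s) = F(s)/s.
= lim_{s→0} F(s) = F(0) = num(0)/den(0) = 2/2.1 = 0.9524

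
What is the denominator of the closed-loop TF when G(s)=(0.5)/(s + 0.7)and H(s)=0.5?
Characteristic poly = G_den * H_den + G_num * H_num = (s + 0.7) + (0.25) = s + 0.95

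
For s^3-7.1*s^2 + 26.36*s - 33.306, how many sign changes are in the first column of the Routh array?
Routh array:
s^3: [1, 26.36]; s^2: [-7.1, -33.306]; s^1: [21.669]; s^0: [-33.306]
First column: [1, -7.1, 21.669, -33.306]. Sign changes = 3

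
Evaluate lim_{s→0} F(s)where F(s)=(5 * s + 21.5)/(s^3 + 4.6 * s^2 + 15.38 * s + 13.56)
DC gain = F(0) = num(0)/den(0) = 21.5/13.56 = 1.586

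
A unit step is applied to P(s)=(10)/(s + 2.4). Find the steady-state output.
FVT: lim_{t→∞} y(t) = lim_{s→0} s*Y(s) where Y(s) = P(s)/s.
= lim_{s→0} P(s) = P(0) = num(0)/den(0) = 10/2.4 = 4.167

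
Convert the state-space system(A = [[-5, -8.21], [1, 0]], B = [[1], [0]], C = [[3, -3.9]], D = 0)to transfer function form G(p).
G(p) = C(pI - A)⁻¹B + D.
Characteristic polynomial det(pI - A) = p^2 + 5*p + 8.21.
Numerator from C·adj(pI-A)·B + D·det(pI-A) = 3*p - 3.9.
G(p) = (3*p - 3.9)/(p^2 + 5*p + 8.21)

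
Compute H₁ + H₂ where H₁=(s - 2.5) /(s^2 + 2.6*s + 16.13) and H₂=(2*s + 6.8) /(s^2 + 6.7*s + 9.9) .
Parallel: H = H₁ + H₂ = (n₁·d₂ + n₂·d₁)/(d₁·d₂).
n₁·d₂ = s^3 + 4.2*s^2 - 6.85*s - 24.75. n₂·d₁ = 2*s^3 + 12*s^2 + 49.94*s + 109.684. Sum = 3*s^3 + 16.2*s^2 + 43.09*s + 84.934. d₁·d₂ = s^4 + 9.3*s^3 + 43.45*s^2 + 133.811*s + 159.687.
H(s) = (3*s^3 + 16.2*s^2 + 43.09*s + 84.934)/(s^4 + 9.3*s^3 + 43.45*s^2 + 133.811*s + 159.687)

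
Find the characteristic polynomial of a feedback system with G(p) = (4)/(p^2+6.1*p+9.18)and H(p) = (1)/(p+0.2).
Characteristic poly = G_den * H_den + G_num * H_num = (p^3 + 6.3*p^2 + 10.4*p + 1.836) + (4) = p^3 + 6.3*p^2 + 10.4*p + 5.836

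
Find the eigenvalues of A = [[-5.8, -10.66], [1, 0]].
Eigenvalues solve det(λI - A) = 0.
Characteristic polynomial: λ^2 + 5.8*λ + 10.66 = 0.
Roots: -2.9 + 1.5j, -2.9 - 1.5j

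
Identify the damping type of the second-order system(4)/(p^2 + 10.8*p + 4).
Standard form: ωn²/(p²+2ζωn·p+ωn²) gives ωn=2, ζ=2.7.
Overdamped (ζ = 2.7 > 1)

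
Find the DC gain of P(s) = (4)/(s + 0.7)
DC gain = P(0) = num(0)/den(0) = 4/0.7 = 5.714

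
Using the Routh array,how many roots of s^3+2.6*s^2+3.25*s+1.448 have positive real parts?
Routh array:
s^3: [1, 3.25]; s^2: [2.6, 1.448]; s^1: [2.69308]; s^0: [1.448]
First column: [1, 2.6, 2.69308, 1.448]. Sign changes = RHP roots = 0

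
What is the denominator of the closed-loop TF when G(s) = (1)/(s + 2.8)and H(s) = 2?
Characteristic poly = G_den * H_den + G_num * H_num = (s + 2.8) + (2) = s + 4.8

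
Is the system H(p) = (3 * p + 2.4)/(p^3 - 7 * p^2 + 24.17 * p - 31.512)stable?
Denominator: p^3 - 7*p^2 + 24.17*p - 31.512 = (p - 2.4)(p^2 - 4.6*p + 13.13). Poles: 2.3 + 2.8j, 2.3 - 2.8j, 2.4. All Re(p)<0: No (unstable)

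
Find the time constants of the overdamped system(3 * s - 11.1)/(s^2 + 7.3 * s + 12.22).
Overdamped: real poles at -4.7, -2.6. τ = -1/pole → τ₁ = 0.2128, τ₂ = 0.3846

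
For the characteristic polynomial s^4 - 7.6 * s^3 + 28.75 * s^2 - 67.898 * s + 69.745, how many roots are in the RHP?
s^4 - 7.6*s^3 + 28.75*s^2 - 67.898*s + 69.745 = (s - 2.9)(s - 2.5)(s^2 - 2.2*s + 9.62). Poles: 1.1 + 2.9j, 1.1 - 2.9j, 2.5, 2.9. RHP poles (Re>0): 4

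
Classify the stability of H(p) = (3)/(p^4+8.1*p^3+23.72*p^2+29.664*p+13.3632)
Denominator: p^4 + 8.1*p^3 + 23.72*p^2 + 29.664*p + 13.3632 = (p + 1.2)(p + 1.6)(p + 2.9)(p + 2.4). Poles: -1.2, -1.6, -2.4, -2.9. Stable (all poles in LHP)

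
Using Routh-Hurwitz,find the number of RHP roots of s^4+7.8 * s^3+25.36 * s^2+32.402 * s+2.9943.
Routh array:
s^4: [1, 25.36, 2.9943]; s^3: [7.8, 32.402]; s^2: [21.2059, 2.9943]; s^1: [31.3006]; s^0: [2.9943]
First column: [1, 7.8, 21.2059, 31.3006, 2.9943]. Sign changes = RHP roots = 0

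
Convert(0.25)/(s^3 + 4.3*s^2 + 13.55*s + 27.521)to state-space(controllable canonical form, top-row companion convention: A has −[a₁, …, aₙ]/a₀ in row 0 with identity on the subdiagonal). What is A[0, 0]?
Reachable canonical form for den = s^3 + 4.3*s^2 + 13.55*s + 27.521: top row of A = -[a₁,a₂,...,aₙ]/a₀, ones on the subdiagonal, zeros elsewhere.
A = [[-4.3, -13.55, -27.521], [1, 0, 0], [0, 1, 0]].
A[0,0] = -4.3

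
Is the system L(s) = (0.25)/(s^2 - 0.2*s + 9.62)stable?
Denominator: s^2 - 0.2*s + 9.62. Poles: 0.1 + 3.1j, 0.1 - 3.1j. All Re(p)<0: No (unstable)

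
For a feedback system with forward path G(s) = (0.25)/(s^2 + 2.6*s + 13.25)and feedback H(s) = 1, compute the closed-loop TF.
Closed-loop T = G/(1+GH).
Numerator: G_num * H_den = 0.25.
Denominator: G_den * H_den + G_num * H_num = (s^2 + 2.6*s + 13.25) + (0.25) = s^2 + 2.6*s + 13.5.
T(s) = (0.25)/(s^2 + 2.6*s + 13.5)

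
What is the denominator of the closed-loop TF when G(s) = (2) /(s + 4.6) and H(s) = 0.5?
Characteristic poly = G_den * H_den + G_num * H_num = (s + 4.6) + (1) = s + 5.6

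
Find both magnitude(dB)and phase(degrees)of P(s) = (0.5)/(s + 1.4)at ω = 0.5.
Substitute s = j*0.5: P(j0.5) = 0.316742 - 0.113122j.
|P| = 20*log₁₀(sqrt(Re²+Im²)) = -9.46 dB.
∠P = atan2(Im, Re) = -19.65°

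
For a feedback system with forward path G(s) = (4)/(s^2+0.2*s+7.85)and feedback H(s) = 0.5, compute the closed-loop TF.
Closed-loop T = G/(1+GH).
Numerator: G_num * H_den = 4.
Denominator: G_den * H_den + G_num * H_num = (s^2 + 0.2*s + 7.85) + (2) = s^2 + 0.2*s + 9.85.
T(s) = (4)/(s^2 + 0.2*s + 9.85)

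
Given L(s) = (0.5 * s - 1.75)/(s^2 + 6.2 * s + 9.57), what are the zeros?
Set numerator = 0: 0.5*s - 1.75 = 0 → Zeros: 3.5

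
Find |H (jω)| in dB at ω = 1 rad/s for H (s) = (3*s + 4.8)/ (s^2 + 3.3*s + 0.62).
Substitute s = j*1: H(j1) = 0.731893 - 1.53882j.
|H(j1)| = sqrt(Re² + Im²) = 1.704.
20*log₁₀(1.704) = 4.63 dB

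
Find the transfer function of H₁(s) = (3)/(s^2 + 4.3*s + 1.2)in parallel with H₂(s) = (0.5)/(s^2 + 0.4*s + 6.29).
Parallel: H = H₁ + H₂ = (n₁·d₂ + n₂·d₁)/(d₁·d₂).
n₁·d₂ = 3*s^2 + 1.2*s + 18.87. n₂·d₁ = 0.5*s^2 + 2.15*s + 0.6. Sum = 3.5*s^2 + 3.35*s + 19.47. d₁·d₂ = s^4 + 4.7*s^3 + 9.21*s^2 + 27.527*s + 7.548.
H(s) = (3.5*s^2 + 3.35*s + 19.47)/(s^4 + 4.7*s^3 + 9.21*s^2 + 27.527*s + 7.548)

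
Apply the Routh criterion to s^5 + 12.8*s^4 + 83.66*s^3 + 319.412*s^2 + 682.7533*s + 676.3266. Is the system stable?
Routh array:
s^5: [1, 83.66, 682.7533]; s^4: [12.8, 319.412, 676.3266]; s^3: [58.7059, 629.915]; s^2: [182.068, 676.3266]; s^1: [411.841]; s^0: [676.3266]
First column: [1, 12.8, 58.7059, 182.068, 411.841, 676.3266]. Sign changes = 0.
Yes, stable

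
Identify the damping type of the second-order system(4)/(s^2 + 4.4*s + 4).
Standard form: ωn²/(s²+2ζωn·s+ωn²) gives ωn=2, ζ=1.1.
Overdamped (ζ = 1.1 > 1)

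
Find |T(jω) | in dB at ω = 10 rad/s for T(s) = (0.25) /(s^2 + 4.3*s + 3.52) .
Substitute s = j*10: T(j10) = -0.0021618 - 0.000963487j.
|T(j10)| = sqrt(Re² + Im²) = 0.002367.
20*log₁₀(0.002367) = -52.52 dB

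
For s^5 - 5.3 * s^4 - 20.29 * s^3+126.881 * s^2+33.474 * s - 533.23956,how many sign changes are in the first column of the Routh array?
Routh array:
s^5: [1, -20.29, 33.474]; s^4: [-5.3, 126.881, -533.23956]; s^3: [3.64981, -67.1372]; s^2: [29.389, -533.23956]; s^1: [-0.914401]; s^0: [-533.23956]
First column: [1, -5.3, 3.64981, 29.389, -0.914401, -533.23956]. Sign changes = 3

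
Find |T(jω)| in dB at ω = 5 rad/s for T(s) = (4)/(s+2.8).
Substitute s = j*5: T(j5) = 0.341048 - 0.609013j.
|T(j5)| = sqrt(Re² + Im²) = 0.698.
20*log₁₀(0.698) = -3.12 dB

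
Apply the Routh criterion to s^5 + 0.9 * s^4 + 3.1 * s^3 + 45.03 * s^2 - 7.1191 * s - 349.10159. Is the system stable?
Routh array:
s^5: [1, 3.1, -7.1191]; s^4: [0.9, 45.03, -349.10159]; s^3: [-46.9333, 380.772]; s^2: [52.3317, -349.10159]; s^1: [67.6823]; s^0: [-349.10159]
First column: [1, 0.9, -46.9333, 52.3317, 67.6823, -349.10159]. Sign changes = 3.
No, unstable (3 RHP root(s))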